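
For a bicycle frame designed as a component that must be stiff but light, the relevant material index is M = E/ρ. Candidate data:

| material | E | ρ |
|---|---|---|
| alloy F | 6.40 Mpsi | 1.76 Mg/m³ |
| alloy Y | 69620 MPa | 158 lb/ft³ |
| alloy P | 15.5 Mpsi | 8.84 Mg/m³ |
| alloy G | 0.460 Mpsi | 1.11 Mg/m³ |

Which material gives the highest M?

alloy Y

In SI units:
  alloy F: E = 44.13 GPa, ρ = 1760 kg/m³
  alloy Y: E = 69.62 GPa, ρ = 2531 kg/m³
  alloy P: E = 106.9 GPa, ρ = 8840 kg/m³
  alloy G: E = 3.172 GPa, ρ = 1110 kg/m³
  alloy Y: M = 27.5 MN·m/kg
  alloy F: M = 25.1 MN·m/kg
  alloy P: M = 12.1 MN·m/kg
  alloy G: M = 2.86 MN·m/kg
The maximum is for alloy Y.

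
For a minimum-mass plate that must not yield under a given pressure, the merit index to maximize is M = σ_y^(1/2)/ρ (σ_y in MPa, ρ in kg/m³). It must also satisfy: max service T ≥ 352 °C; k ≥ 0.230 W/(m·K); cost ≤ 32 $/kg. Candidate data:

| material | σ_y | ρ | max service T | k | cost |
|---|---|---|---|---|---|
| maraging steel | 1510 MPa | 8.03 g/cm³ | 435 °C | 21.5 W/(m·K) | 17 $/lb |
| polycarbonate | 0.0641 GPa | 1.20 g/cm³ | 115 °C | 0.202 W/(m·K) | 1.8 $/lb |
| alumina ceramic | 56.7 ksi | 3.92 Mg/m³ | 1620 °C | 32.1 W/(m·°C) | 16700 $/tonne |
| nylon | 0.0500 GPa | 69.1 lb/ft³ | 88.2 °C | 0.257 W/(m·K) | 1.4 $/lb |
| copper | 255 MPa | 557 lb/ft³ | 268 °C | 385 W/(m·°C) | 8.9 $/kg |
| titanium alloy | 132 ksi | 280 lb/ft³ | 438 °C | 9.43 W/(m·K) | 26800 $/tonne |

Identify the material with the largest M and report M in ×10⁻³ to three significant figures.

titanium alloy, M = 6.73×10⁻³

Screen on constraints: max service T ≥ 352 °C; k ≥ 0.230 W/(m·K); cost ≤ 32 $/kg. Survivors: alumina ceramic, titanium alloy.
In SI units:
  alumina ceramic: σ_y = 390.9 MPa, ρ = 3920 kg/m³
  titanium alloy: σ_y = 910.1 MPa, ρ = 4485 kg/m³
  titanium alloy: M = 6.73×10⁻³
  alumina ceramic: M = 5.04×10⁻³
The maximum is for titanium alloy.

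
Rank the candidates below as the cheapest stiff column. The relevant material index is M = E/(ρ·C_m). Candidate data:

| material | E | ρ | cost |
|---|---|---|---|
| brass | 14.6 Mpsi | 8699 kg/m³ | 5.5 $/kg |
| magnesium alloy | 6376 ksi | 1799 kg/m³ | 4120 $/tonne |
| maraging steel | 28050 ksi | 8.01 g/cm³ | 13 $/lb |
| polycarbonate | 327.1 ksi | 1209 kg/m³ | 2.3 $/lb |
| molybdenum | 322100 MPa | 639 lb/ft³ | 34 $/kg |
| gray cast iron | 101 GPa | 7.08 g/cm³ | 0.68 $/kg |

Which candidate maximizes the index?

Putting every candidate on a common basis:
  brass: E = 100.7 GPa, ρ = 8699 kg/m³, cost = 5.500 $/kg
  magnesium alloy: E = 43.96 GPa, ρ = 1799 kg/m³, cost = 4.120 $/kg
  maraging steel: E = 193.4 GPa, ρ = 8010 kg/m³, cost = 28.66 $/kg
  polycarbonate: E = 2.255 GPa, ρ = 1209 kg/m³, cost = 5.071 $/kg
  molybdenum: E = 322.1 GPa, ρ = 10240 kg/m³, cost = 34.00 $/kg
  gray cast iron: E = 101.0 GPa, ρ = 7080 kg/m³, cost = 0.6800 $/kg
  gray cast iron: M = 21.0 MN·m per $
  magnesium alloy: M = 5.93 MN·m per $
  brass: M = 2.10 MN·m per $
  molybdenum: M = 0.926 MN·m per $
  maraging steel: M = 0.842 MN·m per $
  polycarbonate: M = 0.368 MN·m per $
Gray cast iron ranks first.

gray cast iron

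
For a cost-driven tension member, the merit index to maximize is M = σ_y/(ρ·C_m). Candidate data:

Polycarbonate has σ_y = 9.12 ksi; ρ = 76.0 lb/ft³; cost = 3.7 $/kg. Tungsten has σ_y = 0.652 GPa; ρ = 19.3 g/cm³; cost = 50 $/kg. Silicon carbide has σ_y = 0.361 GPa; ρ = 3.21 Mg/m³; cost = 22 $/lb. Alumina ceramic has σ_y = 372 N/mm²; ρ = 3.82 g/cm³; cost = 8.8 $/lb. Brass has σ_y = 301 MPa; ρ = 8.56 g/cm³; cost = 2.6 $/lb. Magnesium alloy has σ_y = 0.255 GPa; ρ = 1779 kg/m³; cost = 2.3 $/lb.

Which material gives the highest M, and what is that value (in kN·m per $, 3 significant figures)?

Putting every candidate on a common basis:
  polycarbonate: σ_y = 62.88 MPa, ρ = 1217 kg/m³, cost = 3.700 $/kg
  tungsten: σ_y = 652.0 MPa, ρ = 19300 kg/m³, cost = 50.00 $/kg
  silicon carbide: σ_y = 361.0 MPa, ρ = 3210 kg/m³, cost = 48.50 $/kg
  alumina ceramic: σ_y = 372.0 MPa, ρ = 3820 kg/m³, cost = 19.40 $/kg
  brass: σ_y = 301.0 MPa, ρ = 8560 kg/m³, cost = 5.732 $/kg
  magnesium alloy: σ_y = 255.0 MPa, ρ = 1779 kg/m³, cost = 5.071 $/kg
  magnesium alloy: M = 28.3 kN·m per $
  polycarbonate: M = 14.0 kN·m per $
  brass: M = 6.13 kN·m per $
  alumina ceramic: M = 5.02 kN·m per $
  silicon carbide: M = 2.32 kN·m per $
  tungsten: M = 0.676 kN·m per $
Highest index: magnesium alloy.

magnesium alloy, M = 28.3 kN·m per $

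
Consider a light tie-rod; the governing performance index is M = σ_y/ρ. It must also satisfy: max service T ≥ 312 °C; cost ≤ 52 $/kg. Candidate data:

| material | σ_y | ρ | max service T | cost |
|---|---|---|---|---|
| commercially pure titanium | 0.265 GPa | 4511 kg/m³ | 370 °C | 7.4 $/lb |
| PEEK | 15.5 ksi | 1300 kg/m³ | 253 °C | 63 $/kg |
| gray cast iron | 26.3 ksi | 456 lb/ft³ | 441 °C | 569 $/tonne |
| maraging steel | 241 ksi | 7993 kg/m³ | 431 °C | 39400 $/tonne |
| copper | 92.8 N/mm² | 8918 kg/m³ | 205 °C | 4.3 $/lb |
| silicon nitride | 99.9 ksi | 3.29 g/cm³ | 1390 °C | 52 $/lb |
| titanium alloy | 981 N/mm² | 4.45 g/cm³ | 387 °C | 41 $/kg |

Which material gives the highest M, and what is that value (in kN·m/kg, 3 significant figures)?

Screen on constraints: max service T ≥ 312 °C; cost ≤ 52 $/kg. Survivors: commercially pure titanium, gray cast iron, maraging steel, titanium alloy.
Putting every candidate on a common basis:
  commercially pure titanium: σ_y = 265.0 MPa, ρ = 4511 kg/m³
  gray cast iron: σ_y = 181.3 MPa, ρ = 7304 kg/m³
  maraging steel: σ_y = 1662 MPa, ρ = 7993 kg/m³
  titanium alloy: σ_y = 981.0 MPa, ρ = 4450 kg/m³
  titanium alloy: M = 220 kN·m/kg
  maraging steel: M = 208 kN·m/kg
  commercially pure titanium: M = 58.7 kN·m/kg
  gray cast iron: M = 24.8 kN·m/kg
Highest index: titanium alloy.

titanium alloy, M = 220 kN·m/kg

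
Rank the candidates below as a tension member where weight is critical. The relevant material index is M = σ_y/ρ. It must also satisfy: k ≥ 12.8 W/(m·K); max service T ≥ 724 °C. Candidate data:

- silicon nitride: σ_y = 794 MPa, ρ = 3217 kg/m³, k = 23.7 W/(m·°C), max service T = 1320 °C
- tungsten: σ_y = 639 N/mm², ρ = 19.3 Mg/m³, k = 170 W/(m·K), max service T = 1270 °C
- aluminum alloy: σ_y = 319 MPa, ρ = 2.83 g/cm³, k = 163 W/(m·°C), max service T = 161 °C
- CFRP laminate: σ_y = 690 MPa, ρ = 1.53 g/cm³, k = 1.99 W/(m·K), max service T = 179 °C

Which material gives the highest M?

Screen on constraints: k ≥ 12.8 W/(m·K); max service T ≥ 724 °C. Survivors: silicon nitride, tungsten.
Normalizing units and computing the index:
  silicon nitride: σ_y = 794.0 MPa, ρ = 3217 kg/m³
  tungsten: σ_y = 639.0 MPa, ρ = 19300 kg/m³
  silicon nitride: M = 247 kN·m/kg
  tungsten: M = 33.1 kN·m/kg
Highest index: silicon nitride.

silicon nitride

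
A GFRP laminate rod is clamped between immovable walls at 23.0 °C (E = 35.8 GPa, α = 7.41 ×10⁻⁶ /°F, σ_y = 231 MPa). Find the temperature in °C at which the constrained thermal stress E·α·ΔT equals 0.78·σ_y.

α = 7.41×10⁻⁶/°F × 9/5 = 13.3×10⁻⁶/K.
E·α·ΔT = 180.2 MPa ⇒ ΔT = 180.2 / (35.80×10³ × 13.3×10⁻⁶) = 377.3 K.
T = 23.0 + 377.3 = 400.3 °C.

400 °C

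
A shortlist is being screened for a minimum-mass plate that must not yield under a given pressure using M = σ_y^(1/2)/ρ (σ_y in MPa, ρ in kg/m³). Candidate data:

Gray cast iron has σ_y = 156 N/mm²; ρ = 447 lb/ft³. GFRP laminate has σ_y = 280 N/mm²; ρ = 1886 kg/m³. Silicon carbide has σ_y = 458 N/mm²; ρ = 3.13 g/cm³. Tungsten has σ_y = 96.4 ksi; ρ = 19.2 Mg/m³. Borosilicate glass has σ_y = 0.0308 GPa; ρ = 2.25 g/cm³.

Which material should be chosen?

GFRP laminate

Convert each candidate to consistent units, then evaluate M:
  gray cast iron: σ_y = 156.0 MPa, ρ = 7160 kg/m³
  GFRP laminate: σ_y = 280.0 MPa, ρ = 1886 kg/m³
  silicon carbide: σ_y = 458.0 MPa, ρ = 3130 kg/m³
  tungsten: σ_y = 664.7 MPa, ρ = 19200 kg/m³
  borosilicate glass: σ_y = 30.80 MPa, ρ = 2250 kg/m³
  GFRP laminate: M = 8.87×10⁻³
  silicon carbide: M = 6.84×10⁻³
  borosilicate glass: M = 2.47×10⁻³
  gray cast iron: M = 1.74×10⁻³
  tungsten: M = 1.34×10⁻³
GFRP laminate has the largest M.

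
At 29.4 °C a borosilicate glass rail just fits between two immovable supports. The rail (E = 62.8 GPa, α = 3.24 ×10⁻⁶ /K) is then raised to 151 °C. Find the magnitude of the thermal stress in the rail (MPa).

ΔT = 121.6 K. Constrained thermal stress σ = E·α·ΔT = 62.80×10³ MPa × 3.24×10⁻⁶ × 121.6 = 24.7 MPa (compressive).

24.7 MPa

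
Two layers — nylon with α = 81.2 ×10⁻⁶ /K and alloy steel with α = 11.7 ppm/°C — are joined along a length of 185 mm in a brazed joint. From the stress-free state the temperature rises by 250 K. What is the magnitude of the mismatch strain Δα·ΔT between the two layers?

Δα = |81.2 − 11.7|×10⁻⁶/K = 69.5×10⁻⁶/K.
Mismatch strain = Δα·ΔT = 69.5×10⁻⁶ × 250.0 = 0.0174.

0.0174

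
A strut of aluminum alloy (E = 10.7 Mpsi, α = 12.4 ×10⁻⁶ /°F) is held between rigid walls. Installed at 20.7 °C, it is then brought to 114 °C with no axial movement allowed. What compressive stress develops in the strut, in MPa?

154 MPa

E = 10.7 Mpsi = 73.77 GPa.
α = 12.4×10⁻⁶/°F × 9/5 = 22.3×10⁻⁶/K.
ΔT = 93.30 K. Constrained thermal stress σ = E·α·ΔT = 73.77×10³ MPa × 22.3×10⁻⁶ × 93.30 = 154 MPa (compressive).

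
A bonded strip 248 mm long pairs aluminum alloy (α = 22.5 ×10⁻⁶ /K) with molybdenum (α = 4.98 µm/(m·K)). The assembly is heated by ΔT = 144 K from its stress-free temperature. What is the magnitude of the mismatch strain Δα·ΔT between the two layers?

2.52×10⁻³

Δα = |22.5 − 4.98|×10⁻⁶/K = 17.5×10⁻⁶/K.
Mismatch strain = Δα·ΔT = 17.5×10⁻⁶ × 144.0 = 2.52×10⁻³.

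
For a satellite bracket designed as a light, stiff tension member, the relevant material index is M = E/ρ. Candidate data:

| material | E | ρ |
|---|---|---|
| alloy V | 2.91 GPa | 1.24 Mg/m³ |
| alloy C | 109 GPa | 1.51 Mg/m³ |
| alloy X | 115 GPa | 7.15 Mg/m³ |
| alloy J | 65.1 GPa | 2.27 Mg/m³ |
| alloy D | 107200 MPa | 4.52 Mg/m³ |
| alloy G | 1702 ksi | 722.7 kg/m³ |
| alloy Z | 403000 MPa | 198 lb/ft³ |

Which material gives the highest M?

alloy Z

Convert each candidate to consistent units, then evaluate M:
  alloy V: E = 2.910 GPa, ρ = 1240 kg/m³
  alloy C: E = 109.0 GPa, ρ = 1510 kg/m³
  alloy X: E = 115.0 GPa, ρ = 7150 kg/m³
  alloy J: E = 65.10 GPa, ρ = 2270 kg/m³
  alloy D: E = 107.2 GPa, ρ = 4520 kg/m³
  alloy G: E = 11.73 GPa, ρ = 722.7 kg/m³
  alloy Z: E = 403.0 GPa, ρ = 3172 kg/m³
  alloy Z: M = 127 MN·m/kg
  alloy C: M = 72.2 MN·m/kg
  alloy J: M = 28.7 MN·m/kg
  alloy D: M = 23.7 MN·m/kg
  alloy G: M = 16.2 MN·m/kg
  alloy X: M = 16.1 MN·m/kg
  alloy V: M = 2.35 MN·m/kg
Highest index: alloy Z.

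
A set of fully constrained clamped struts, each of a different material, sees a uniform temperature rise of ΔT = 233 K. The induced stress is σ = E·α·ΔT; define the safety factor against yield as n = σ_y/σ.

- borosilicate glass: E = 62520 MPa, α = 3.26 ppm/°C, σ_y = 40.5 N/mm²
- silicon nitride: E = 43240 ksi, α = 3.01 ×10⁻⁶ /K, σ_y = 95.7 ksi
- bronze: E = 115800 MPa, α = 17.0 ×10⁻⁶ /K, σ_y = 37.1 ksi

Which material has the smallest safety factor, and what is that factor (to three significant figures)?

In consistent units (E in GPa, α in ×10⁻⁶/K, σ_y in MPa):
  borosilicate glass: E = 62.52, α = 3.26, σ_y = 40.50 → σ = 47.5 MPa, n = 0.853
  silicon nitride: E = 298.1, α = 3.01, σ_y = 659.8 → σ = 209 MPa, n = 3.16
  bronze: E = 115.8, α = 17.0, σ_y = 255.8 → σ = 459 MPa, n = 0.558
The minimum is bronze at n = 0.558.

bronze, n = 0.558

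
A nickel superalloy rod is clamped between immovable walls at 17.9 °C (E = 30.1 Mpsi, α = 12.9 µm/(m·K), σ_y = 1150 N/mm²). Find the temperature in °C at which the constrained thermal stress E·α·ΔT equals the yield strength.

E = 30.1 Mpsi = 207.5 GPa.
σ_y = 1150 N/mm² = 1150 MPa.
E·α·ΔT = 1150 MPa ⇒ ΔT = 1150 / (207.5×10³ × 12.9×10⁻⁶) = 429.6 K.
T = 17.9 + 429.6 = 447.5 °C.

447 °C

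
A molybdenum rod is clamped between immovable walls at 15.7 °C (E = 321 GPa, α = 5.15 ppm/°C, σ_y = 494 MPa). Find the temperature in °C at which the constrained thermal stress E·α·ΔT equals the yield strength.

E·α·ΔT = 494.0 MPa ⇒ ΔT = 494.0 / (321.0×10³ × 5.15×10⁻⁶) = 298.8 K.
T = 15.7 + 298.8 = 314.5 °C.

315 °C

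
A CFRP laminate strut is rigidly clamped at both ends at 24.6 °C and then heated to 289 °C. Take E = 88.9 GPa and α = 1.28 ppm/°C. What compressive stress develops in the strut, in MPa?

ΔT = 264.4 K. Constrained thermal stress σ = E·α·ΔT = 88.90×10³ MPa × 1.28×10⁻⁶ × 264.4 = 30.1 MPa (compressive).

30.1 MPa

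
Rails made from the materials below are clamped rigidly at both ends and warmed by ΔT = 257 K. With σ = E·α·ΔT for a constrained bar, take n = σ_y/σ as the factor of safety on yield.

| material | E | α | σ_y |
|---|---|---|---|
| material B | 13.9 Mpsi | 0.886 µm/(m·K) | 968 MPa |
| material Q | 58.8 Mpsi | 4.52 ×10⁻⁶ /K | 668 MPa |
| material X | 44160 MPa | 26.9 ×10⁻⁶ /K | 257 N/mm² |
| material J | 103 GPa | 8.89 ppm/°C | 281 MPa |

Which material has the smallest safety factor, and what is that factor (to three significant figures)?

material X, n = 0.842

With everything in SI (GPa, ×10⁻⁶/K, MPa):
  material B: E = 95.84, α = 0.886, σ_y = 968.0 → σ = 21.8 MPa, n = 44.4
  material Q: E = 405.4, α = 4.52, σ_y = 668.0 → σ = 471 MPa, n = 1.42
  material X: E = 44.16, α = 26.9, σ_y = 257.0 → σ = 305 MPa, n = 0.842
  material J: E = 103.0, α = 8.89, σ_y = 281.0 → σ = 235 MPa, n = 1.19
The minimum is material X at n = 0.842.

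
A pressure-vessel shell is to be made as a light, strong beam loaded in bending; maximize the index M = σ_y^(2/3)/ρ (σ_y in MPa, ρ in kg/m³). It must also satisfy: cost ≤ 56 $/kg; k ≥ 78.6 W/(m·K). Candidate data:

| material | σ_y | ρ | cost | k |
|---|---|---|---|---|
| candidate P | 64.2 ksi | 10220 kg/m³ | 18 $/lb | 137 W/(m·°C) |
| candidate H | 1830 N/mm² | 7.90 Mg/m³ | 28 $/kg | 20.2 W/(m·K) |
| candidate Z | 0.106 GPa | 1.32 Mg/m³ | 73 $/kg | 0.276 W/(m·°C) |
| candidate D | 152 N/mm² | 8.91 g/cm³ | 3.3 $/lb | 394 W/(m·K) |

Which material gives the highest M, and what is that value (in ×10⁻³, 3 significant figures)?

candidate P, M = 5.68×10⁻³

Screen on constraints: cost ≤ 56 $/kg; k ≥ 78.6 W/(m·K). Survivors: candidate P, candidate D.
Convert each candidate to consistent units, then evaluate M:
  candidate P: σ_y = 442.6 MPa, ρ = 10220 kg/m³
  candidate D: σ_y = 152.0 MPa, ρ = 8910 kg/m³
  candidate P: M = 5.68×10⁻³
  candidate D: M = 3.20×10⁻³
Candidate P has the largest M.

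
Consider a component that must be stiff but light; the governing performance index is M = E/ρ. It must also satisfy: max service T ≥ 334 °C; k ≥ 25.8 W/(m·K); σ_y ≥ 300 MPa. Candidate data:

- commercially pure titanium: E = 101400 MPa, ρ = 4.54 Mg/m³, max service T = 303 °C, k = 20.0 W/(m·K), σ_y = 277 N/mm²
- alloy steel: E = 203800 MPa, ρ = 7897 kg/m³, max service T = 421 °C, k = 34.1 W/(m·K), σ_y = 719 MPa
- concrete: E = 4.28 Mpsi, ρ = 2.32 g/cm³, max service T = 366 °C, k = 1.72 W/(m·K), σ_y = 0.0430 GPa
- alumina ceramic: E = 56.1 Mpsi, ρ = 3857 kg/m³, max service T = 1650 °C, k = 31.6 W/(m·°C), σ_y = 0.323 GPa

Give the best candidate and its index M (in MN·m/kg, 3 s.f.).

alumina ceramic, M = 100 MN·m/kg

Screen on constraints: max service T ≥ 334 °C; k ≥ 25.8 W/(m·K); σ_y ≥ 300 MPa. Survivors: alloy steel, alumina ceramic.
Convert each candidate to consistent units, then evaluate M:
  alloy steel: E = 203.8 GPa, ρ = 7897 kg/m³
  alumina ceramic: E = 386.8 GPa, ρ = 3857 kg/m³
  alumina ceramic: M = 100 MN·m/kg
  alloy steel: M = 25.8 MN·m/kg
Highest index: alumina ceramic.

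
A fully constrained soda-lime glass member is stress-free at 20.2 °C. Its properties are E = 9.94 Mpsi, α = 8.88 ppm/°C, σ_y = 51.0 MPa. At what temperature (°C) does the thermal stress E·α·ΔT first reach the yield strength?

104 °C

E = 9.94 Mpsi = 68.53 GPa.
E·α·ΔT = 51.00 MPa ⇒ ΔT = 51.00 / (68.53×10³ × 8.88×10⁻⁶) = 83.80 K.
T = 20.2 + 83.80 = 104.0 °C.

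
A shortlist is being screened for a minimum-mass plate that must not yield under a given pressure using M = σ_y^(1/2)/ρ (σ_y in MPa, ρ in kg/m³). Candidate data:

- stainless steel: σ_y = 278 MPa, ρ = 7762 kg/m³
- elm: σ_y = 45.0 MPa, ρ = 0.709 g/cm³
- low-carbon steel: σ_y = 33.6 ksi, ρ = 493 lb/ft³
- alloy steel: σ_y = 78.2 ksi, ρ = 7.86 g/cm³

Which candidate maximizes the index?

elm

In SI units:
  stainless steel: σ_y = 278.0 MPa, ρ = 7762 kg/m³
  elm: σ_y = 45.00 MPa, ρ = 709.0 kg/m³
  low-carbon steel: σ_y = 231.7 MPa, ρ = 7897 kg/m³
  alloy steel: σ_y = 539.2 MPa, ρ = 7860 kg/m³
  elm: M = 9.46×10⁻³
  alloy steel: M = 2.95×10⁻³
  stainless steel: M = 2.15×10⁻³
  low-carbon steel: M = 1.93×10⁻³
Highest index: elm.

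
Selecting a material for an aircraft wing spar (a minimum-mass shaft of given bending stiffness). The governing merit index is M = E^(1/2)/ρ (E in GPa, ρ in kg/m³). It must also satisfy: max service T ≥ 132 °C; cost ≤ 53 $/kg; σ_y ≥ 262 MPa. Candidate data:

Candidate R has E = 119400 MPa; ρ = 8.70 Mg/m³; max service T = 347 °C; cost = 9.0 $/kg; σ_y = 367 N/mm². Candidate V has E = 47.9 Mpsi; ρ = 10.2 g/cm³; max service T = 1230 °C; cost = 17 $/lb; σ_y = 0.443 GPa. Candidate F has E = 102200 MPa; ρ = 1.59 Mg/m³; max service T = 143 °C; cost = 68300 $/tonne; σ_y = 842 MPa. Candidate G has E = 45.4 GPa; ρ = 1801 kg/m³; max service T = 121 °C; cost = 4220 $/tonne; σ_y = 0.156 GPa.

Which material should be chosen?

candidate V

Screen on constraints: max service T ≥ 132 °C; cost ≤ 53 $/kg; σ_y ≥ 262 MPa. Survivors: candidate R, candidate V.
Putting every candidate on a common basis:
  candidate R: E = 119.4 GPa, ρ = 8700 kg/m³
  candidate V: E = 330.3 GPa, ρ = 10200 kg/m³
  candidate V: M = 1.78×10⁻³
  candidate R: M = 1.26×10⁻³
Candidate V has the largest M.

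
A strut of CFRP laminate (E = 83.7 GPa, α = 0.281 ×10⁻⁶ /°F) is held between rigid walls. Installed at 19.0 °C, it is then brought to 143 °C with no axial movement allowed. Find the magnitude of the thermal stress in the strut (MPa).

5.25 MPa

α = 0.281×10⁻⁶/°F × 9/5 = 0.506×10⁻⁶/K.
ΔT = 124.0 K. Constrained thermal stress σ = E·α·ΔT = 83.70×10³ MPa × 0.506×10⁻⁶ × 124.0 = 5.25 MPa (compressive).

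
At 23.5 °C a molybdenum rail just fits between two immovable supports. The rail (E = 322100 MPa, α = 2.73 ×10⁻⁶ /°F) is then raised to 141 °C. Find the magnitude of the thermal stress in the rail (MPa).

186 MPa

E = 322100 MPa = 322.1 GPa.
α = 2.73×10⁻⁶/°F × 9/5 = 4.91×10⁻⁶/K.
ΔT = 117.5 K. Constrained thermal stress σ = E·α·ΔT = 322.1×10³ MPa × 4.91×10⁻⁶ × 117.5 = 186 MPa (compressive).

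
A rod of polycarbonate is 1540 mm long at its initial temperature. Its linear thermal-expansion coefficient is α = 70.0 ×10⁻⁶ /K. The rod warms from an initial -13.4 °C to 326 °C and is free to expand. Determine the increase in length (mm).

36.6 mm

ΔT = 326 − (-13.4) = 339.4 K.
ΔL = α·L₀·ΔT = 70.0×10⁻⁶ × 1540 mm × 339.4 K = 36.6 mm.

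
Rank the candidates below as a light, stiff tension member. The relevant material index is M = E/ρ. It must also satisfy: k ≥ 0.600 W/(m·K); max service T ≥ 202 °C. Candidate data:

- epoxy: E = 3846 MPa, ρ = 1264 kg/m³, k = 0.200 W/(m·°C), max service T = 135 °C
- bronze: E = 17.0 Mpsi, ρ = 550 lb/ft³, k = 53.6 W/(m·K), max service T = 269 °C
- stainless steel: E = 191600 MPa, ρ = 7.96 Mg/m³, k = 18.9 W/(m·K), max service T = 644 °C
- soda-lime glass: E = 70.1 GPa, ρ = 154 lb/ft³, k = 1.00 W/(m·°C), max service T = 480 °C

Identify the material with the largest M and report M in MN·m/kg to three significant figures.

Screen on constraints: k ≥ 0.600 W/(m·K); max service T ≥ 202 °C. Survivors: bronze, stainless steel, soda-lime glass.
In SI units:
  bronze: E = 117.2 GPa, ρ = 8810 kg/m³
  stainless steel: E = 191.6 GPa, ρ = 7960 kg/m³
  soda-lime glass: E = 70.10 GPa, ρ = 2467 kg/m³
  soda-lime glass: M = 28.4 MN·m/kg
  stainless steel: M = 24.1 MN·m/kg
  bronze: M = 13.3 MN·m/kg
Soda-lime glass ranks first.

soda-lime glass, M = 28.4 MN·m/kg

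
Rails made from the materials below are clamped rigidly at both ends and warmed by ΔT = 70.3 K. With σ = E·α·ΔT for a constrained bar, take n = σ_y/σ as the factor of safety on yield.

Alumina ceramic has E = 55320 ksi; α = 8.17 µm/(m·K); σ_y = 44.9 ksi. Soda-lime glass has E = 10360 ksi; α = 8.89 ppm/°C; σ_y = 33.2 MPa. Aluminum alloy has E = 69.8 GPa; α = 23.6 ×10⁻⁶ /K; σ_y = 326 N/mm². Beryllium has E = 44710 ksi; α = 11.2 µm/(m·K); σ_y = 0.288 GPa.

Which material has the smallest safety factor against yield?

Per material, after unit conversion:
  alumina ceramic: E = 381.4, α = 8.17, σ_y = 309.6 → σ = 219 MPa, n = 1.41
  soda-lime glass: E = 71.43, α = 8.89, σ_y = 33.20 → σ = 44.6 MPa, n = 0.744
  aluminum alloy: E = 69.80, α = 23.6, σ_y = 326.0 → σ = 116 MPa, n = 2.82
  beryllium: E = 308.3, α = 11.2, σ_y = 288.0 → σ = 243 MPa, n = 1.19
Smallest n: soda-lime glass with n = 0.744.

soda-lime glass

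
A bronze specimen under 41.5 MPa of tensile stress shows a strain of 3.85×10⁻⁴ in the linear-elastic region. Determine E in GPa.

E = σ/ε = 41.5 MPa / 3.85×10⁻⁴ = 107800 MPa = 108 GPa.

108 GPa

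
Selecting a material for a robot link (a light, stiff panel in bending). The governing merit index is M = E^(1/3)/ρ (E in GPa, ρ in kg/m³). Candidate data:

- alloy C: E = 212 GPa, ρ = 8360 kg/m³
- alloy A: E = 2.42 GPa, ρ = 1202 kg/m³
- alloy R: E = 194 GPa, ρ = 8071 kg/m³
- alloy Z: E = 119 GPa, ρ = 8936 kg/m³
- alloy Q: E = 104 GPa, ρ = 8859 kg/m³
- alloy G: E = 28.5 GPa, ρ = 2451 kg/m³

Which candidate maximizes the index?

Per-candidate index values:
  alloy G: M = 1.25×10⁻³
  alloy A: M = 1.12×10⁻³
  alloy R: M = 0.717×10⁻³
  alloy C: M = 0.713×10⁻³
  alloy Z: M = 0.550×10⁻³
  alloy Q: M = 0.531×10⁻³
The maximum is for alloy G.

alloy G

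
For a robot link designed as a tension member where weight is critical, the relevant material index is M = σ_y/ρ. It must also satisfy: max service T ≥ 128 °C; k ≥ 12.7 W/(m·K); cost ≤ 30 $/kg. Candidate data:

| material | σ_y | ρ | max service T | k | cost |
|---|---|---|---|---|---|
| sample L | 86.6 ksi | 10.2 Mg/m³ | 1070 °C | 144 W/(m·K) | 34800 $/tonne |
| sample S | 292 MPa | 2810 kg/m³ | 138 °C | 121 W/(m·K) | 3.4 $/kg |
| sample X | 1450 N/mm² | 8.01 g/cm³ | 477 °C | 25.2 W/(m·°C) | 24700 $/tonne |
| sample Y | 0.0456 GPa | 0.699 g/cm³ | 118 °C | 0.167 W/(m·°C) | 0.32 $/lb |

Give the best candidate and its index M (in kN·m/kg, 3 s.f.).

sample X, M = 181 kN·m/kg

Screen on constraints: max service T ≥ 128 °C; k ≥ 12.7 W/(m·K); cost ≤ 30 $/kg. Survivors: sample S, sample X.
After converting to SI:
  sample S: σ_y = 292.0 MPa, ρ = 2810 kg/m³
  sample X: σ_y = 1450 MPa, ρ = 8010 kg/m³
  sample X: M = 181 kN·m/kg
  sample S: M = 104 kN·m/kg
Highest index: sample X.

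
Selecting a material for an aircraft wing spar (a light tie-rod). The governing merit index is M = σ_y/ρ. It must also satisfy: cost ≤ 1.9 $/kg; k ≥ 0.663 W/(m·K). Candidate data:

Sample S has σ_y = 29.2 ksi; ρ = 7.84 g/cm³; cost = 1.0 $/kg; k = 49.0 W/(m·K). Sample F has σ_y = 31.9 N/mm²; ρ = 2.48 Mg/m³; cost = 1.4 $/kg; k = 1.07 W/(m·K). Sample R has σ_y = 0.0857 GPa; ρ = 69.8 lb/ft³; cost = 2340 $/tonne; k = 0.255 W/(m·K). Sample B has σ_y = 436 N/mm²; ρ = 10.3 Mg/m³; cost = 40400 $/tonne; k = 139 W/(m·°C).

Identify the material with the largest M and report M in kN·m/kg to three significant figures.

Screen on constraints: cost ≤ 1.9 $/kg; k ≥ 0.663 W/(m·K). Survivors: sample S, sample F.
After converting to SI:
  sample S: σ_y = 201.3 MPa, ρ = 7840 kg/m³
  sample F: σ_y = 31.90 MPa, ρ = 2480 kg/m³
  sample S: M = 25.7 kN·m/kg
  sample F: M = 12.9 kN·m/kg
Highest index: sample S.

sample S, M = 25.7 kN·m/kg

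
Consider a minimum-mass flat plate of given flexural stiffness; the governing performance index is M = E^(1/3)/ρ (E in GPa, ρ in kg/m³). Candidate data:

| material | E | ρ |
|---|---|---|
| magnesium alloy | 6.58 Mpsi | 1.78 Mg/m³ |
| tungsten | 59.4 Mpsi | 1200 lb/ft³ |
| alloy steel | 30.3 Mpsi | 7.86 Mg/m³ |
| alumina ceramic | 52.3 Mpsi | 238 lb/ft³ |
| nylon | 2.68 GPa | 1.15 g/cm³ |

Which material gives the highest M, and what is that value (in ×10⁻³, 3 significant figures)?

magnesium alloy, M = 2.00×10⁻³

After converting to SI:
  magnesium alloy: E = 45.37 GPa, ρ = 1780 kg/m³
  tungsten: E = 409.5 GPa, ρ = 19220 kg/m³
  alloy steel: E = 208.9 GPa, ρ = 7860 kg/m³
  alumina ceramic: E = 360.6 GPa, ρ = 3812 kg/m³
  nylon: E = 2.680 GPa, ρ = 1150 kg/m³
  magnesium alloy: M = 2.00×10⁻³
  alumina ceramic: M = 1.87×10⁻³
  nylon: M = 1.21×10⁻³
  alloy steel: M = 0.755×10⁻³
  tungsten: M = 0.386×10⁻³
Magnesium alloy ranks first.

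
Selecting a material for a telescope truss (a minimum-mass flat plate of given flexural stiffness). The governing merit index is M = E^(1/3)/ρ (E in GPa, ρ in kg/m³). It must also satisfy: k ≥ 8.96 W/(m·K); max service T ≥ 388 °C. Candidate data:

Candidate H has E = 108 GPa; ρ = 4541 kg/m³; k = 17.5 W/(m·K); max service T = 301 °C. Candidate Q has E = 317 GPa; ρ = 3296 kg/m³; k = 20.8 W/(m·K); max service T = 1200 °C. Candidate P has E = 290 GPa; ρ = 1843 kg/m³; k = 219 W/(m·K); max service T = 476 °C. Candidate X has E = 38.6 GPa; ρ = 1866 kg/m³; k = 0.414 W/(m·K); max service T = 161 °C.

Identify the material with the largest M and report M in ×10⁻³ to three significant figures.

Screen on constraints: k ≥ 8.96 W/(m·K); max service T ≥ 388 °C. Survivors: candidate Q, candidate P.
Computing M directly (units already consistent):
  candidate P: M = 3.59×10⁻³
  candidate Q: M = 2.07×10⁻³
Highest index: candidate P.

candidate P, M = 3.59×10⁻³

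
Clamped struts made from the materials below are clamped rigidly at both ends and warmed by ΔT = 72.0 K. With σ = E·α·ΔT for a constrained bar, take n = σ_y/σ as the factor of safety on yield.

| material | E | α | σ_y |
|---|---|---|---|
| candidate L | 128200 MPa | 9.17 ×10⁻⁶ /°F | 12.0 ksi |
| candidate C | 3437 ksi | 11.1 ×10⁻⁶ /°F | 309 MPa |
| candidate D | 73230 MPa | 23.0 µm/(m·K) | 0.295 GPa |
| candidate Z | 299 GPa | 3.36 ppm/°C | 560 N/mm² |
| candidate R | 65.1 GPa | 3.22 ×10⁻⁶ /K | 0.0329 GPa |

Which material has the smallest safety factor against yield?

Converting E to GPa, α to ×10⁻⁶/K, σ_y to MPa, then σ and n for each:
  candidate L: E = 128.2, α = 16.5, σ_y = 82.74 → σ = 152 MPa, n = 0.543
  candidate C: E = 23.70, α = 20.0, σ_y = 309.0 → σ = 34.1 MPa, n = 9.06
  candidate D: E = 73.23, α = 23.0, σ_y = 295.0 → σ = 121 MPa, n = 2.43
  candidate Z: E = 299.0, α = 3.36, σ_y = 560.0 → σ = 72.3 MPa, n = 7.74
  candidate R: E = 65.10, α = 3.22, σ_y = 32.90 → σ = 15.1 MPa, n = 2.18
Smallest n: candidate L with n = 0.543.

candidate L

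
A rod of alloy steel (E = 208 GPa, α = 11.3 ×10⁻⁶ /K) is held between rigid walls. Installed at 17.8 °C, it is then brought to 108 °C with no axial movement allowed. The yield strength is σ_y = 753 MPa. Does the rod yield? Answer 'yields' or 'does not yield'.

does not yield

ΔT = 90.20 K. Constrained thermal stress σ = E·α·ΔT = 208.0×10³ MPa × 11.3×10⁻⁶ × 90.20 = 212 MPa (compressive).
Compare to σ_y = 753 MPa: σ < σ_y, so it does not yield.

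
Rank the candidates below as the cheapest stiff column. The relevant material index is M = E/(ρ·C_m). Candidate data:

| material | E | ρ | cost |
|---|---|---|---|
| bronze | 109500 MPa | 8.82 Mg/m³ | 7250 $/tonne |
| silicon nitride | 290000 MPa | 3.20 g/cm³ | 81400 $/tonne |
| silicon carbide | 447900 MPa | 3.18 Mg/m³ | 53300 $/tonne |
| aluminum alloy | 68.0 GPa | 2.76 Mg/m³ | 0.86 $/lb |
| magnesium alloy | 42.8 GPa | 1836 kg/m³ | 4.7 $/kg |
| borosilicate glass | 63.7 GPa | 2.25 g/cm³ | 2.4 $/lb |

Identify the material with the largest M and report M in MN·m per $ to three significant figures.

Convert each candidate to consistent units, then evaluate M:
  bronze: E = 109.5 GPa, ρ = 8820 kg/m³, cost = 7.250 $/kg
  silicon nitride: E = 290.0 GPa, ρ = 3200 kg/m³, cost = 81.40 $/kg
  silicon carbide: E = 447.9 GPa, ρ = 3180 kg/m³, cost = 53.30 $/kg
  aluminum alloy: E = 68.00 GPa, ρ = 2760 kg/m³, cost = 1.896 $/kg
  magnesium alloy: E = 42.80 GPa, ρ = 1836 kg/m³, cost = 4.700 $/kg
  borosilicate glass: E = 63.70 GPa, ρ = 2250 kg/m³, cost = 5.291 $/kg
  aluminum alloy: M = 13.0 MN·m per $
  borosilicate glass: M = 5.35 MN·m per $
  magnesium alloy: M = 4.96 MN·m per $
  silicon carbide: M = 2.64 MN·m per $
  bronze: M = 1.71 MN·m per $
  silicon nitride: M = 1.11 MN·m per $
Aluminum alloy ranks first.

aluminum alloy, M = 13.0 MN·m per $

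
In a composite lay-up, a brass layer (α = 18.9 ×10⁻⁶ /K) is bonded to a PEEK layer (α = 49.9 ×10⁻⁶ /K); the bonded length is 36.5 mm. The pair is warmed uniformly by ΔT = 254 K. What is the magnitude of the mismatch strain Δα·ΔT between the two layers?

Δα = |18.9 − 49.9|×10⁻⁶/K = 31.0×10⁻⁶/K.
Mismatch strain = Δα·ΔT = 31.0×10⁻⁶ × 254.0 = 7.87×10⁻³.

7.87×10⁻³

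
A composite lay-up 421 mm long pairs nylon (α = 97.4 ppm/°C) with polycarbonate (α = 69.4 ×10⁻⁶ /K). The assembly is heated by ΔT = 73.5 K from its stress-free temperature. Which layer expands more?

α(nylon) = 97.4×10⁻⁶/K vs α(polycarbonate) = 69.4×10⁻⁶/K.
Higher α expands more for the same ΔT: nylon.

nylon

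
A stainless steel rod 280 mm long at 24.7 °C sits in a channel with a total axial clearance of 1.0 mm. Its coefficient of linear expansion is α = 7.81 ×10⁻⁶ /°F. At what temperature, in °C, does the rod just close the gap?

α = 7.81×10⁻⁶/°F × 9/5 = 14.1×10⁻⁶/K.
α·L₀·ΔT = 1.0 mm ⇒ ΔT = 1.0 / (14.1×10⁻⁶ × 280.0) = 254.0 K.
T = 24.7 + 254.0 = 278.7 °C.

279 °C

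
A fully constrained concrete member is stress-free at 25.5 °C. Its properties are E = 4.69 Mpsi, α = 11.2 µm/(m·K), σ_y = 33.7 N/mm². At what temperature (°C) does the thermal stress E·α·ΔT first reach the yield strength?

E = 4.69 Mpsi = 32.34 GPa.
σ_y = 33.7 N/mm² = 33.70 MPa.
E·α·ΔT = 33.70 MPa ⇒ ΔT = 33.70 / (32.34×10³ × 11.2×10⁻⁶) = 93.05 K.
T = 25.5 + 93.05 = 118.6 °C.

119 °C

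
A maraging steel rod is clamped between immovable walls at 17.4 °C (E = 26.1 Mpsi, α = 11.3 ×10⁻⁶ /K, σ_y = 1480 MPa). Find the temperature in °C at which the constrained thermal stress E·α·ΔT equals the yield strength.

745 °C

E = 26.1 Mpsi = 180.0 GPa.
E·α·ΔT = 1480 MPa ⇒ ΔT = 1480 / (180.0×10³ × 11.3×10⁻⁶) = 727.8 K.
T = 17.4 + 727.8 = 745.2 °C.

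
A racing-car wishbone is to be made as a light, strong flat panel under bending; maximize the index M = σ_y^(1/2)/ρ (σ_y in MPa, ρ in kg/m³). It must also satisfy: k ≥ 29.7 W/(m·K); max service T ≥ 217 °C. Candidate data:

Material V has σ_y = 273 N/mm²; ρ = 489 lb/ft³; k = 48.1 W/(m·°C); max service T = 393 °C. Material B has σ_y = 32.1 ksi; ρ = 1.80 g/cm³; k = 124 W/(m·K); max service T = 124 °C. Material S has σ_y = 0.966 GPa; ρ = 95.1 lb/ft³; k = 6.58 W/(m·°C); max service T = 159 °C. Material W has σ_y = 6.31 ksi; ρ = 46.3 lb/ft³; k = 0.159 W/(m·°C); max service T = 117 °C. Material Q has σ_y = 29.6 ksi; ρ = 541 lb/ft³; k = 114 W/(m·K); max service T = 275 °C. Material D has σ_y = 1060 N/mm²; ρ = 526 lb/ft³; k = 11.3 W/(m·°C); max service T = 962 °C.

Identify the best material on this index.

Screen on constraints: k ≥ 29.7 W/(m·K); max service T ≥ 217 °C. Survivors: material V, material Q.
After converting to SI:
  material V: σ_y = 273.0 MPa, ρ = 7833 kg/m³
  material Q: σ_y = 204.1 MPa, ρ = 8666 kg/m³
  material V: M = 2.11×10⁻³
  material Q: M = 1.65×10⁻³
The maximum is for material V.

material V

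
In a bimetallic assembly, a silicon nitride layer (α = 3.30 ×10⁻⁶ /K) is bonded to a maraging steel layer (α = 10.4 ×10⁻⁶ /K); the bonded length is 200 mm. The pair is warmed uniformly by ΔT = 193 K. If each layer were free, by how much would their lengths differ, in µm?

Δα = |3.30 − 10.4|×10⁻⁶/K = 7.10×10⁻⁶/K.
ΔL_mismatch = Δα·L·ΔT = 7.10×10⁻⁶ × 200.0 mm × 193.0 K = 274 µm.

274 µm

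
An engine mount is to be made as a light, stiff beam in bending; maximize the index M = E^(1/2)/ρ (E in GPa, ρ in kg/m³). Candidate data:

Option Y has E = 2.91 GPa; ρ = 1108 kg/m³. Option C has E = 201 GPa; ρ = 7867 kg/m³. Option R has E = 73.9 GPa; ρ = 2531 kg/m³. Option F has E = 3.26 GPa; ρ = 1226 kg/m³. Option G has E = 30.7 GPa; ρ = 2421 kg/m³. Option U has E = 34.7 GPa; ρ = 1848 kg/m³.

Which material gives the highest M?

Per-candidate index values:
  option R: M = 3.40×10⁻³
  option U: M = 3.19×10⁻³
  option G: M = 2.29×10⁻³
  option C: M = 1.80×10⁻³
  option Y: M = 1.54×10⁻³
  option F: M = 1.47×10⁻³
Option R ranks first.

option R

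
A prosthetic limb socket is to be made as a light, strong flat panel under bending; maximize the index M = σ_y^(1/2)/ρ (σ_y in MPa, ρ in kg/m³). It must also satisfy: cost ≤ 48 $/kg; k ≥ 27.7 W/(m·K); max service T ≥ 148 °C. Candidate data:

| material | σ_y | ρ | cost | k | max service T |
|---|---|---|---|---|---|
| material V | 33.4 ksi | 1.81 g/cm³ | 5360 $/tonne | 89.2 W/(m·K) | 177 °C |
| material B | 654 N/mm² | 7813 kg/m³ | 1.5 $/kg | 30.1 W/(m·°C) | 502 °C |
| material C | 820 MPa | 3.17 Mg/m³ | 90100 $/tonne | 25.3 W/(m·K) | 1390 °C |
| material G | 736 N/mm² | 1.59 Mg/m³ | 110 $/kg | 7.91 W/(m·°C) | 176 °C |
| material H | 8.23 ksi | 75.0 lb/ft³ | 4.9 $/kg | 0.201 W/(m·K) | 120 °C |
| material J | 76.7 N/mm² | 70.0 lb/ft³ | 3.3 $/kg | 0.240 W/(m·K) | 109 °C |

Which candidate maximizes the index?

Screen on constraints: cost ≤ 48 $/kg; k ≥ 27.7 W/(m·K); max service T ≥ 148 °C. Survivors: material V, material B.
In SI units:
  material V: σ_y = 230.3 MPa, ρ = 1810 kg/m³
  material B: σ_y = 654.0 MPa, ρ = 7813 kg/m³
  material V: M = 8.38×10⁻³
  material B: M = 3.27×10⁻³
Highest index: material V.

material V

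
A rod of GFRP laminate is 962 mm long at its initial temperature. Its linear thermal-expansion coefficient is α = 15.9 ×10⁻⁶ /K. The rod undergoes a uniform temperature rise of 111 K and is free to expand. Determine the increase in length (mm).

1.70 mm

ΔL = α·L₀·ΔT = 15.9×10⁻⁶ × 962 mm × 111.0 K = 1.70 mm.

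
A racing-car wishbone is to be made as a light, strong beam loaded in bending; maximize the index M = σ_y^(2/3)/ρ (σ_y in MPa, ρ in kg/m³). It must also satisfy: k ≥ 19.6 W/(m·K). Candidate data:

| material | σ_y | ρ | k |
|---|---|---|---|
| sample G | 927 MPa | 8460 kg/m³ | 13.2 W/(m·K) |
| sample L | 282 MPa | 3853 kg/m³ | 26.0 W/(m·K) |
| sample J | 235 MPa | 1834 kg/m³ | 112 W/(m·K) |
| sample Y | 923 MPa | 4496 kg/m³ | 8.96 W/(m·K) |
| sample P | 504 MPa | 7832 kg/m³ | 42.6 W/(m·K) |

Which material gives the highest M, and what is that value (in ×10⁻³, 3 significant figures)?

Screen on constraints: k ≥ 19.6 W/(m·K). Survivors: sample L, sample J, sample P.
Per-candidate index values:
  sample J: M = 20.8×10⁻³
  sample L: M = 11.2×10⁻³
  sample P: M = 8.09×10⁻³
The maximum is for sample J.

sample J, M = 20.8×10⁻³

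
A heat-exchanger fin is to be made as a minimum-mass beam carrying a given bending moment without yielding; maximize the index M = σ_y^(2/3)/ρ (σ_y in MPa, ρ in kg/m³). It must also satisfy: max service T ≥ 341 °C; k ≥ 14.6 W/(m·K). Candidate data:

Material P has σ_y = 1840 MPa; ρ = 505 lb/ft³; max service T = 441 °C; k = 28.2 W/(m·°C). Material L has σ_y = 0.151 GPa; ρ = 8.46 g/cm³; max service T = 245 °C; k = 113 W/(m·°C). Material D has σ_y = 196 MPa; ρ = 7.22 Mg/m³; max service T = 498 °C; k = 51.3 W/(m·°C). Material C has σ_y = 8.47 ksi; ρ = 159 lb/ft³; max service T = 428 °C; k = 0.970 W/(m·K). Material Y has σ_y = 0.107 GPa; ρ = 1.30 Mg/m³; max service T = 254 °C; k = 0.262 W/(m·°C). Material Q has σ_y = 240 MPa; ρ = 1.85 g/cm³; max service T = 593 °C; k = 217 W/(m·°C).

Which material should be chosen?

Screen on constraints: max service T ≥ 341 °C; k ≥ 14.6 W/(m·K). Survivors: material P, material D, material Q.
In SI units:
  material P: σ_y = 1840 MPa, ρ = 8089 kg/m³
  material D: σ_y = 196.0 MPa, ρ = 7220 kg/m³
  material Q: σ_y = 240.0 MPa, ρ = 1850 kg/m³
  material Q: M = 20.9×10⁻³
  material P: M = 18.6×10⁻³
  material D: M = 4.67×10⁻³
The maximum is for material Q.

material Q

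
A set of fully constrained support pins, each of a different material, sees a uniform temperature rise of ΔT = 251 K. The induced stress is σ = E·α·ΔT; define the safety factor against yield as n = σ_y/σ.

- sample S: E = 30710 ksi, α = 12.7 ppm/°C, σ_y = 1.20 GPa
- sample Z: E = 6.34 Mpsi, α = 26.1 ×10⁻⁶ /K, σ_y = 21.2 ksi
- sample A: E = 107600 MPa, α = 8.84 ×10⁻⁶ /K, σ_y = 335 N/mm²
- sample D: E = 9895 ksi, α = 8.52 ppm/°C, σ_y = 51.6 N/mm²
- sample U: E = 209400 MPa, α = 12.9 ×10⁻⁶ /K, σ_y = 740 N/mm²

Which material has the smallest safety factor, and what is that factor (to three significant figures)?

sample D, n = 0.354

Per material, after unit conversion:
  sample S: E = 211.7, α = 12.7, σ_y = 1200 → σ = 675 MPa, n = 1.78
  sample Z: E = 43.71, α = 26.1, σ_y = 146.2 → σ = 286 MPa, n = 0.510
  sample A: E = 107.6, α = 8.84, σ_y = 335.0 → σ = 239 MPa, n = 1.40
  sample D: E = 68.22, α = 8.52, σ_y = 51.60 → σ = 146 MPa, n = 0.354
  sample U: E = 209.4, α = 12.9, σ_y = 740.0 → σ = 678 MPa, n = 1.09
Sample D has the lowest safety factor, n = 0.354.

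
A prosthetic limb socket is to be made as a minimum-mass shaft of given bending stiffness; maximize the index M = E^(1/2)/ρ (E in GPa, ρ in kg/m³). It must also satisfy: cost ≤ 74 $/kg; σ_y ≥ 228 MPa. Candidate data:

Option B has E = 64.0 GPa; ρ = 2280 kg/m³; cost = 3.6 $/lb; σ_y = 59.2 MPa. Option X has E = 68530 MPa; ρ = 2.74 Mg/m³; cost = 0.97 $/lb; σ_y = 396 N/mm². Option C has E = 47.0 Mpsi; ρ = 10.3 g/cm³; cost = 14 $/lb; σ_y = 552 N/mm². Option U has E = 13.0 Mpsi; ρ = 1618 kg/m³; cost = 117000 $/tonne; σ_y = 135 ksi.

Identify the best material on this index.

option X

Screen on constraints: cost ≤ 74 $/kg; σ_y ≥ 228 MPa. Survivors: option X, option C.
In SI units:
  option X: E = 68.53 GPa, ρ = 2740 kg/m³
  option C: E = 324.1 GPa, ρ = 10300 kg/m³
  option X: M = 3.02×10⁻³
  option C: M = 1.75×10⁻³
Option X ranks first.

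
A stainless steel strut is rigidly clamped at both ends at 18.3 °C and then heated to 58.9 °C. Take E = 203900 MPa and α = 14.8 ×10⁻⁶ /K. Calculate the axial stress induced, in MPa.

123 MPa

E = 203900 MPa = 203.9 GPa.
ΔT = 40.60 K. Constrained thermal stress σ = E·α·ΔT = 203.9×10³ MPa × 14.8×10⁻⁶ × 40.60 = 123 MPa (compressive).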